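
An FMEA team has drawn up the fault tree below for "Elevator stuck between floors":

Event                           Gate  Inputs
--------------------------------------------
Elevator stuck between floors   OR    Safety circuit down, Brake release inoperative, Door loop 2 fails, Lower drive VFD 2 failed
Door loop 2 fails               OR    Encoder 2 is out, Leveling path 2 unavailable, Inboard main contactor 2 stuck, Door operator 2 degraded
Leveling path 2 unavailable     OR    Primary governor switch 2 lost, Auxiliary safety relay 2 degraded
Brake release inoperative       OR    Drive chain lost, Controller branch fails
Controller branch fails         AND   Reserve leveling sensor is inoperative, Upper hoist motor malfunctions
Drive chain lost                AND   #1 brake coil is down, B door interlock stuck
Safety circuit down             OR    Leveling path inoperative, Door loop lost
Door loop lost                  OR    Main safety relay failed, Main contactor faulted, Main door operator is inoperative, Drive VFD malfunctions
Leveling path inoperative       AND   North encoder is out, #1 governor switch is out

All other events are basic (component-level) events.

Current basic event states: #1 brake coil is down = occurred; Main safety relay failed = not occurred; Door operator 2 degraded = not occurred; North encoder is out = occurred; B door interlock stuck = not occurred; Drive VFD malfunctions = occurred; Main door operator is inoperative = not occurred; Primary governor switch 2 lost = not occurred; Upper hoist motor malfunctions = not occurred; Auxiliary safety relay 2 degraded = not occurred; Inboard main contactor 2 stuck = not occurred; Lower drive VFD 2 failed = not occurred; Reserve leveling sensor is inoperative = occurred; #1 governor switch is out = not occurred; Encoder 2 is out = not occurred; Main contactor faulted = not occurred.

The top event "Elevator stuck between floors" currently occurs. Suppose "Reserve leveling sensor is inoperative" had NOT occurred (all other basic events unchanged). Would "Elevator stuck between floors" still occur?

Counterfactual: set "Reserve leveling sensor is inoperative" to not occurred.
Leveling path inoperative [AND]: North encoder is out=occurs, #1 governor switch is out=not → not all inputs occur → does not occur.
Door loop lost [OR]: Main safety relay failed=not, Main contactor faulted=not, Main door operator is inoperative=not, Drive VFD malfunctions=occurs → at least one input occurs → occurs.
Safety circuit down [OR]: Leveling path inoperative=not, Door loop lost=occurs → at least one input occurs → occurs.
Drive chain lost [AND]: #1 brake coil is down=occurs, B door interlock stuck=not → not all inputs occur → does not occur.
Controller branch fails [AND]: Reserve leveling sensor is inoperative=not, Upper hoist motor malfunctions=not → not all inputs occur → does not occur.
Brake release inoperative [OR]: Drive chain lost=not, Controller branch fails=not → no input occurs → does not occur.
Leveling path 2 unavailable [OR]: Primary governor switch 2 lost=not, Auxiliary safety relay 2 degraded=not → no input occurs → does not occur.
Door loop 2 fails [OR]: Encoder 2 is out=not, Leveling path 2 unavailable=not, Inboard main contactor 2 stuck=not, Door operator 2 degraded=not → no input occurs → does not occur.
Elevator stuck between floors [OR]: Safety circuit down=occurs, Brake release inoperative=not, Door loop 2 fails=not, Lower drive VFD 2 failed=not → at least one input occurs → occurs.

Yes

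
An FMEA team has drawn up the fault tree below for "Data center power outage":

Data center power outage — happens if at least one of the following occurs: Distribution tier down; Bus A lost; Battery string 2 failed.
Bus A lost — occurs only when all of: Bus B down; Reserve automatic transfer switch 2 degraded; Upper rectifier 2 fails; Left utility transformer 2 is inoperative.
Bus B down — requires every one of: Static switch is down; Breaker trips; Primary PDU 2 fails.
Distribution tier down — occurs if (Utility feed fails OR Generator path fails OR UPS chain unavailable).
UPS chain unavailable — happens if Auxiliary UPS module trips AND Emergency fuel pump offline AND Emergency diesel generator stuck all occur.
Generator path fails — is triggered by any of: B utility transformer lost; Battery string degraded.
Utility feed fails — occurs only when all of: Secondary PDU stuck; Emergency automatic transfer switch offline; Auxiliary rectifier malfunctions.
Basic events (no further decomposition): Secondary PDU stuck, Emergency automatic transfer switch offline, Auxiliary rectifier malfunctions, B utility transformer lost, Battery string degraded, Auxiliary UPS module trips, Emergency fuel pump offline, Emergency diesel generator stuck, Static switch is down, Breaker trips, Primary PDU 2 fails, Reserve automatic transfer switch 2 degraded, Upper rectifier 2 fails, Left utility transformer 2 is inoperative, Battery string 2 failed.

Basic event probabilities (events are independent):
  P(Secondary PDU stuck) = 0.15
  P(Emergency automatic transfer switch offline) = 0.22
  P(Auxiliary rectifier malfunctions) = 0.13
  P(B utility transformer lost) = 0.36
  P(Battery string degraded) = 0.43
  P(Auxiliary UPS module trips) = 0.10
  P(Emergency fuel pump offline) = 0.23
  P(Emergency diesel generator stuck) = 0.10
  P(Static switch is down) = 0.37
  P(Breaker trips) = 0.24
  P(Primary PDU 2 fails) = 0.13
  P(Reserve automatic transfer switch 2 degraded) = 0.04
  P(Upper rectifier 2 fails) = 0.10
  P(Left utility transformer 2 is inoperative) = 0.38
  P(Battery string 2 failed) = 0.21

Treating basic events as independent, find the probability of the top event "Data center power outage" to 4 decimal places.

0.7137

P(Utility feed fails) [AND] = 0.15 × 0.22 × 0.13 = 0.004290
P(Generator path fails) [OR] = 1 − (1−0.36) × (1−0.43) = 0.635200
P(UPS chain unavailable) [AND] = 0.10 × 0.23 × 0.10 = 0.002300
P(Distribution tier down) [OR] = 1 − (1−0.004290) × (1−0.635200) × (1−0.002300) = 0.637600
P(Bus B down) [AND] = 0.37 × 0.24 × 0.13 = 0.011544
P(Bus A lost) [AND] = 0.011544 × 0.04 × 0.10 × 0.38 = 0.000018
P(Data center power outage) [OR] = 1 − (1−0.637600) × (1−0.000018) × (1−0.21) = 0.713709
Rounded to 4 decimal places: P(Data center power outage) ≈ 0.7137.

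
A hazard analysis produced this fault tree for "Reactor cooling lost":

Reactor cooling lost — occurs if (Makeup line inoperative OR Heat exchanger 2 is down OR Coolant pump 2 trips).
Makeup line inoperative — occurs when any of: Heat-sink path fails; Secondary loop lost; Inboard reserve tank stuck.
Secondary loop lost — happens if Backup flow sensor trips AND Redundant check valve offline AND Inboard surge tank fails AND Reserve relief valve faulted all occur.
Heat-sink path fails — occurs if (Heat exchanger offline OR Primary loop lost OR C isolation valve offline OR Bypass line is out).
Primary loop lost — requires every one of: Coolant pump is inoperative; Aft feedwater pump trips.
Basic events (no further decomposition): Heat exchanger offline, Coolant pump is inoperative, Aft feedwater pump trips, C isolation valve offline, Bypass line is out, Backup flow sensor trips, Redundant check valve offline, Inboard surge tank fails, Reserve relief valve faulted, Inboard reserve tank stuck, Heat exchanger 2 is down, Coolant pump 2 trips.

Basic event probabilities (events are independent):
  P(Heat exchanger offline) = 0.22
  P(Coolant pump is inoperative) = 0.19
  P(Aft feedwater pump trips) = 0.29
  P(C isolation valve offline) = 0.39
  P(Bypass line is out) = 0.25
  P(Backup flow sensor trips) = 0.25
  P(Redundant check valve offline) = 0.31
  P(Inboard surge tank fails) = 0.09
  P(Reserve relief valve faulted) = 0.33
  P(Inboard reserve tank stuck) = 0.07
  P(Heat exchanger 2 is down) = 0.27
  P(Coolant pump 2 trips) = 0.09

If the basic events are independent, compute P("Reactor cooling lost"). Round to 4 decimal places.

0.7922

P(Primary loop lost) [AND] = 0.19 × 0.29 = 0.055100
P(Heat-sink path fails) [OR] = 1 − (1−0.22) × (1−0.055100) × (1−0.39) × (1−0.25) = 0.662812
P(Secondary loop lost) [AND] = 0.25 × 0.31 × 0.09 × 0.33 = 0.002302
P(Makeup line inoperative) [OR] = 1 − (1−0.662812) × (1−0.002302) × (1−0.07) = 0.687137
P(Reactor cooling lost) [OR] = 1 − (1−0.687137) × (1−0.27) × (1−0.09) = 0.792165
Rounded to 4 decimal places: P(Reactor cooling lost) ≈ 0.7922.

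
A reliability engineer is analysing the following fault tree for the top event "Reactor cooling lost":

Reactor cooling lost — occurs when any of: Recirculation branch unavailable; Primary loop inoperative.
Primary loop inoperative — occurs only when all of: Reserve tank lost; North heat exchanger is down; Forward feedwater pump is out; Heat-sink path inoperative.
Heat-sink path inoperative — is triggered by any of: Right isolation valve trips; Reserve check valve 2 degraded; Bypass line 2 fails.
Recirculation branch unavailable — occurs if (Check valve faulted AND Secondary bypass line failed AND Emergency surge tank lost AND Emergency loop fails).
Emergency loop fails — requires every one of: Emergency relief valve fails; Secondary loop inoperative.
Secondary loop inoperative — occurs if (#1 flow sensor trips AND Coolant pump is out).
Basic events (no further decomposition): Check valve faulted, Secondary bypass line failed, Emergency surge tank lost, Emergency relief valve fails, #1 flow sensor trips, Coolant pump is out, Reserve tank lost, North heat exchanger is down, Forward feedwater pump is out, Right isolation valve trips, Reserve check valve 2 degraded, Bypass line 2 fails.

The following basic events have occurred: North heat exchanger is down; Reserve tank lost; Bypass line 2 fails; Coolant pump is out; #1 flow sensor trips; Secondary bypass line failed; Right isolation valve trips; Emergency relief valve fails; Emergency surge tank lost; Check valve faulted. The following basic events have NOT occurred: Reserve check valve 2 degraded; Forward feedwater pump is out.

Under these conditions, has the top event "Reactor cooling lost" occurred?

Yes

Secondary loop inoperative [AND]: #1 flow sensor trips=occurs, Coolant pump is out=occurs → all inputs occur → occurs.
Emergency loop fails [AND]: Emergency relief valve fails=occurs, Secondary loop inoperative=occurs → all inputs occur → occurs.
Recirculation branch unavailable [AND]: Check valve faulted=occurs, Secondary bypass line failed=occurs, Emergency surge tank lost=occurs, Emergency loop fails=occurs → all inputs occur → occurs.
Heat-sink path inoperative [OR]: Right isolation valve trips=occurs, Reserve check valve 2 degraded=not, Bypass line 2 fails=occurs → at least one input occurs → occurs.
Primary loop inoperative [AND]: Reserve tank lost=occurs, North heat exchanger is down=occurs, Forward feedwater pump is out=not, Heat-sink path inoperative=occurs → not all inputs occur → does not occur.
Reactor cooling lost [OR]: Recirculation branch unavailable=occurs, Primary loop inoperative=not → at least one input occurs → occurs.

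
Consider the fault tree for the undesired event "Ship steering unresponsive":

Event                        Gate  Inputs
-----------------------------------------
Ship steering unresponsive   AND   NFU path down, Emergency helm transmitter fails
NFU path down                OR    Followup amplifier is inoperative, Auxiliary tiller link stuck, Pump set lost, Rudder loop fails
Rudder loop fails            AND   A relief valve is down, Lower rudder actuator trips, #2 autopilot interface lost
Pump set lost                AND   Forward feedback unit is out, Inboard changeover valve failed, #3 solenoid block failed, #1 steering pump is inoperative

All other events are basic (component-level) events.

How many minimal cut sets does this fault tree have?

4

Pump set lost [AND]: one cut set from each child combined → 1 × 1 × 1 × 1 = 1 cut set(s).
Rudder loop fails [AND]: one cut set from each child combined → 1 × 1 × 1 = 1 cut set(s).
NFU path down [OR]: union of children's cut sets → 4 cut set(s).
Ship steering unresponsive [AND]: one cut set from each child combined → 4 × 1 = 4 cut set(s).
Minimal cut sets: {Emergency helm transmitter fails, Followup amplifier is inoperative}; {Auxiliary tiller link stuck, Emergency helm transmitter fails}; {#1 steering pump is inoperative, #3 solenoid block failed, Emergency helm transmitter fails, Forward feedback unit is out, Inboard changeover valve failed}; {#2 autopilot interface lost, A relief valve is down, Emergency helm transmitter fails, Lower rudder actuator trips}.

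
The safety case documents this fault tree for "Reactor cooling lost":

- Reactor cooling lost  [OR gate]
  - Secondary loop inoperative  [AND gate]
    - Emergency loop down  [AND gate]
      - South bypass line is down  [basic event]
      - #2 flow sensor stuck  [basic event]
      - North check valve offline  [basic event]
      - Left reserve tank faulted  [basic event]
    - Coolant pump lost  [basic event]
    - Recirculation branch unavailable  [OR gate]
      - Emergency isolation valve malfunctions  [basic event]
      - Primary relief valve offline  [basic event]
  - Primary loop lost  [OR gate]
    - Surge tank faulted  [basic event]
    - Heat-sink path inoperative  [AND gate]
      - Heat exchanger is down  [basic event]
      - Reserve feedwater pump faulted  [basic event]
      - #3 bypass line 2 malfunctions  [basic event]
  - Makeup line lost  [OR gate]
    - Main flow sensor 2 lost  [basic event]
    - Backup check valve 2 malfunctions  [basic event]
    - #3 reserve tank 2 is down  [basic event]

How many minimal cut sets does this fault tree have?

7

Emergency loop down [AND]: one cut set from each child combined → 1 × 1 × 1 × 1 = 1 cut set(s).
Recirculation branch unavailable [OR]: union of children's cut sets → 2 cut set(s).
Secondary loop inoperative [AND]: one cut set from each child combined → 1 × 1 × 2 = 2 cut set(s).
Heat-sink path inoperative [AND]: one cut set from each child combined → 1 × 1 × 1 = 1 cut set(s).
Primary loop lost [OR]: union of children's cut sets → 2 cut set(s).
Makeup line lost [OR]: union of children's cut sets → 3 cut set(s).
Reactor cooling lost [OR]: union of children's cut sets → 7 cut set(s).
Minimal cut sets: {#2 flow sensor stuck, Coolant pump lost, Emergency isolation valve malfunctions, Left reserve tank faulted, North check valve offline, South bypass line is down}; {#2 flow sensor stuck, Coolant pump lost, Left reserve tank faulted, North check valve offline, Primary relief valve offline, South bypass line is down}; {Surge tank faulted}; {#3 bypass line 2 malfunctions, Heat exchanger is down, Reserve feedwater pump faulted}; {Main flow sensor 2 lost}; {Backup check valve 2 malfunctions}; {#3 reserve tank 2 is down}.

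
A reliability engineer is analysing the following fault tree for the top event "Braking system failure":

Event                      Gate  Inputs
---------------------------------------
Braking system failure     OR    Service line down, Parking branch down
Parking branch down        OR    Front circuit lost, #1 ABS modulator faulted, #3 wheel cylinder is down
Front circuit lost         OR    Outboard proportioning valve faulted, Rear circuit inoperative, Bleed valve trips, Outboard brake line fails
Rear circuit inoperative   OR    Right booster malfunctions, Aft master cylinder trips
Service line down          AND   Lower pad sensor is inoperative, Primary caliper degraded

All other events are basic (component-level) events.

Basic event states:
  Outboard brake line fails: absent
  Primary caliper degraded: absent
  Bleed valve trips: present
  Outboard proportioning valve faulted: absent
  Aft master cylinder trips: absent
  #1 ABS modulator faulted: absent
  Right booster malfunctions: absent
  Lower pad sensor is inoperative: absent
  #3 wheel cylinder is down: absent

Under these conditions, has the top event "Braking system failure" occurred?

Yes

Service line down [AND]: Lower pad sensor is inoperative=not, Primary caliper degraded=not → not all inputs occur → does not occur.
Rear circuit inoperative [OR]: Right booster malfunctions=not, Aft master cylinder trips=not → no input occurs → does not occur.
Front circuit lost [OR]: Outboard proportioning valve faulted=not, Rear circuit inoperative=not, Bleed valve trips=occurs, Outboard brake line fails=not → at least one input occurs → occurs.
Parking branch down [OR]: Front circuit lost=occurs, #1 ABS modulator faulted=not, #3 wheel cylinder is down=not → at least one input occurs → occurs.
Braking system failure [OR]: Service line down=not, Parking branch down=occurs → at least one input occurs → occurs.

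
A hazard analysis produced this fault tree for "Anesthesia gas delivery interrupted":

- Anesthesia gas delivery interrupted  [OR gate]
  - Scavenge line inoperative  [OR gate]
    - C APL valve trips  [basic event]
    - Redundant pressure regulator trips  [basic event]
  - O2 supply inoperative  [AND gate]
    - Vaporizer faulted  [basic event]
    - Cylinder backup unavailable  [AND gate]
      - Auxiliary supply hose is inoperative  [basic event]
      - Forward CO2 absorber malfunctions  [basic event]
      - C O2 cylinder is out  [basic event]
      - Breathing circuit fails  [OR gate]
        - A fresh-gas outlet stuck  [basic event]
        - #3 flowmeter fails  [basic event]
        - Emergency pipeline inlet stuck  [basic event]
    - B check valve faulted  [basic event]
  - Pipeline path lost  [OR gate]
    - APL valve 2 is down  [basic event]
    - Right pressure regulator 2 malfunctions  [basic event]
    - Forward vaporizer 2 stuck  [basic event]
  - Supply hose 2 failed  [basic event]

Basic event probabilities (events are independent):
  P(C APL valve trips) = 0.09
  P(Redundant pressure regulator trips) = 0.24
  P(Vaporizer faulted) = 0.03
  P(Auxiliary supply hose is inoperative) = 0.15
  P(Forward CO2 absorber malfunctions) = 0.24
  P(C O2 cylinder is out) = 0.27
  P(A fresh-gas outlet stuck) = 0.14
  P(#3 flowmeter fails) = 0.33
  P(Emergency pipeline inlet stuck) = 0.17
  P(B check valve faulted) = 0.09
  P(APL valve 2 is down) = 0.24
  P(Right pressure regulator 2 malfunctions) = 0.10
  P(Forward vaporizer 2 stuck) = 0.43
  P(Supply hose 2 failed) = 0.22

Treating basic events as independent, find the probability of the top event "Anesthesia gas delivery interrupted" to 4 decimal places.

0.7897

P(Scavenge line inoperative) [OR] = 1 − (1−0.09) × (1−0.24) = 0.308400
P(Breathing circuit fails) [OR] = 1 − (1−0.14) × (1−0.33) × (1−0.17) = 0.521754
P(Cylinder backup unavailable) [AND] = 0.15 × 0.24 × 0.27 × 0.521754 = 0.005071
P(O2 supply inoperative) [AND] = 0.03 × 0.005071 × 0.09 = 0.000014
P(Pipeline path lost) [OR] = 1 − (1−0.24) × (1−0.10) × (1−0.43) = 0.610120
P(Anesthesia gas delivery interrupted) [OR] = 1 − (1−0.308400) × (1−0.000014) × (1−0.610120) × (1−0.22) = 0.789683
Rounded to 4 decimal places: P(Anesthesia gas delivery interrupted) ≈ 0.7897.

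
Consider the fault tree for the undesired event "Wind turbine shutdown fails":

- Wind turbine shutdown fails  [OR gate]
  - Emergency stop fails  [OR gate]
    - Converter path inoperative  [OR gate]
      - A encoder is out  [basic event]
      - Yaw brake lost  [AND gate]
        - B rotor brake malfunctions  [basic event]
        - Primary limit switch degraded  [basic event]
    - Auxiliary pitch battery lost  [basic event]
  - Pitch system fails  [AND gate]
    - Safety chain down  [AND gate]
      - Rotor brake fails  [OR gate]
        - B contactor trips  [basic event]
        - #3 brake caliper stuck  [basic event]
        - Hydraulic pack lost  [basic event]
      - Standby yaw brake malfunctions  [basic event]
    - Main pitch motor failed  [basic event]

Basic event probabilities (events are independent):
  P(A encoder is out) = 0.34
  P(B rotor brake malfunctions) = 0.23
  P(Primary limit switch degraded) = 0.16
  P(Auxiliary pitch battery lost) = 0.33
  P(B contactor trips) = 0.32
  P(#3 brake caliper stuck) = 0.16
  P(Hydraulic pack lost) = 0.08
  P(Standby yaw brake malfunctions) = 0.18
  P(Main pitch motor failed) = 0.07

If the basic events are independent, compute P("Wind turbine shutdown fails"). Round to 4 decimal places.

0.5766

P(Yaw brake lost) [AND] = 0.23 × 0.16 = 0.036800
P(Converter path inoperative) [OR] = 1 − (1−0.34) × (1−0.036800) = 0.364288
P(Emergency stop fails) [OR] = 1 − (1−0.364288) × (1−0.33) = 0.574073
P(Rotor brake fails) [OR] = 1 − (1−0.32) × (1−0.16) × (1−0.08) = 0.474496
P(Safety chain down) [AND] = 0.474496 × 0.18 = 0.085409
P(Pitch system fails) [AND] = 0.085409 × 0.07 = 0.005979
P(Wind turbine shutdown fails) [OR] = 1 − (1−0.574073) × (1−0.005979) = 0.576620
Rounded to 4 decimal places: P(Wind turbine shutdown fails) ≈ 0.5766.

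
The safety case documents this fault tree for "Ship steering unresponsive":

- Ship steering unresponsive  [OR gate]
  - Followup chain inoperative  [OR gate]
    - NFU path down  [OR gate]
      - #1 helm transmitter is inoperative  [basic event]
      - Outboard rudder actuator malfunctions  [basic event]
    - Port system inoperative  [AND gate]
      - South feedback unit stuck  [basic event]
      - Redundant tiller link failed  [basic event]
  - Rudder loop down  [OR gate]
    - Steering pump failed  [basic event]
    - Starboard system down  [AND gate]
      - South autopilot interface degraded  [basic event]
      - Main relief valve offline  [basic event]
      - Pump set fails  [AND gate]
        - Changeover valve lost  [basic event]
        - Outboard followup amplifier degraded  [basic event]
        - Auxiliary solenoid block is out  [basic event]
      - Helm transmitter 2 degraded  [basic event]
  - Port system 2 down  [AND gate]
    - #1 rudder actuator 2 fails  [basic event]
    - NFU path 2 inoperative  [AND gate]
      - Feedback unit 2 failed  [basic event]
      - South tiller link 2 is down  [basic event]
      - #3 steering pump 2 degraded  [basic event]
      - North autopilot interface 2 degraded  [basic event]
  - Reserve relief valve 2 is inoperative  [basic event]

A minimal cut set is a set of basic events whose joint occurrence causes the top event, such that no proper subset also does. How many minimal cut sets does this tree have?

7

NFU path down [OR]: union of children's cut sets → 2 cut set(s).
Port system inoperative [AND]: one cut set from each child combined → 1 × 1 = 1 cut set(s).
Followup chain inoperative [OR]: union of children's cut sets → 3 cut set(s).
Pump set fails [AND]: one cut set from each child combined → 1 × 1 × 1 = 1 cut set(s).
Starboard system down [AND]: one cut set from each child combined → 1 × 1 × 1 × 1 = 1 cut set(s).
Rudder loop down [OR]: union of children's cut sets → 2 cut set(s).
NFU path 2 inoperative [AND]: one cut set from each child combined → 1 × 1 × 1 × 1 = 1 cut set(s).
Port system 2 down [AND]: one cut set from each child combined → 1 × 1 = 1 cut set(s).
Ship steering unresponsive [OR]: union of children's cut sets → 7 cut set(s).
Minimal cut sets: {#1 helm transmitter is inoperative}; {Outboard rudder actuator malfunctions}; {Redundant tiller link failed, South feedback unit stuck}; {Steering pump failed}; {Auxiliary solenoid block is out, Changeover valve lost, Helm transmitter 2 degraded, Main relief valve offline, Outboard followup amplifier degraded, South autopilot interface degraded}; {#1 rudder actuator 2 fails, #3 steering pump 2 degraded, Feedback unit 2 failed, North autopilot interface 2 degraded, South tiller link 2 is down}; {Reserve relief valve 2 is inoperative}.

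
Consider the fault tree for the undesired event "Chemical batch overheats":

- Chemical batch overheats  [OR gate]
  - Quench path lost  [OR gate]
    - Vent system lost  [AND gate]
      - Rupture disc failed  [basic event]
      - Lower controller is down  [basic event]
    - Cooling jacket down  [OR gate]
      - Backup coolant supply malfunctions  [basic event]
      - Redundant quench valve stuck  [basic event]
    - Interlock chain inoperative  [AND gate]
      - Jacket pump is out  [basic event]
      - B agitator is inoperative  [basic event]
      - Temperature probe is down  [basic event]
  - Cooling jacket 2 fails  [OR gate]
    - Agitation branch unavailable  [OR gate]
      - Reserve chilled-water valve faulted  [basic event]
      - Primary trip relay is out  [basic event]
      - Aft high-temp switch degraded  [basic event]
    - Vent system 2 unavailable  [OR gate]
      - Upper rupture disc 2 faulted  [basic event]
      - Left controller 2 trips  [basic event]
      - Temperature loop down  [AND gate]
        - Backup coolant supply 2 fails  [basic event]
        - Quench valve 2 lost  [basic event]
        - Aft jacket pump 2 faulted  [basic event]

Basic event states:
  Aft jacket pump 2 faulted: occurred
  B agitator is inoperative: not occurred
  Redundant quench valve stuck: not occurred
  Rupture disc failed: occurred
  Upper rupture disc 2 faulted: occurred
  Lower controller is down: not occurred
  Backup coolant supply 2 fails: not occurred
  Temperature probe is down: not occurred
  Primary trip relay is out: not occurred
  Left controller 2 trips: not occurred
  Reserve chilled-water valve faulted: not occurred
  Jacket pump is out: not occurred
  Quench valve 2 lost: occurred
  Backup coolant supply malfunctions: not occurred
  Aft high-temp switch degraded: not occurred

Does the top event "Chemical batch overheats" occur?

Vent system lost [AND]: Rupture disc failed=occurs, Lower controller is down=not → not all inputs occur → does not occur.
Cooling jacket down [OR]: Backup coolant supply malfunctions=not, Redundant quench valve stuck=not → no input occurs → does not occur.
Interlock chain inoperative [AND]: Jacket pump is out=not, B agitator is inoperative=not, Temperature probe is down=not → not all inputs occur → does not occur.
Quench path lost [OR]: Vent system lost=not, Cooling jacket down=not, Interlock chain inoperative=not → no input occurs → does not occur.
Agitation branch unavailable [OR]: Reserve chilled-water valve faulted=not, Primary trip relay is out=not, Aft high-temp switch degraded=not → no input occurs → does not occur.
Temperature loop down [AND]: Backup coolant supply 2 fails=not, Quench valve 2 lost=occurs, Aft jacket pump 2 faulted=occurs → not all inputs occur → does not occur.
Vent system 2 unavailable [OR]: Upper rupture disc 2 faulted=occurs, Left controller 2 trips=not, Temperature loop down=not → at least one input occurs → occurs.
Cooling jacket 2 fails [OR]: Agitation branch unavailable=not, Vent system 2 unavailable=occurs → at least one input occurs → occurs.
Chemical batch overheats [OR]: Quench path lost=not, Cooling jacket 2 fails=occurs → at least one input occurs → occurs.

Yes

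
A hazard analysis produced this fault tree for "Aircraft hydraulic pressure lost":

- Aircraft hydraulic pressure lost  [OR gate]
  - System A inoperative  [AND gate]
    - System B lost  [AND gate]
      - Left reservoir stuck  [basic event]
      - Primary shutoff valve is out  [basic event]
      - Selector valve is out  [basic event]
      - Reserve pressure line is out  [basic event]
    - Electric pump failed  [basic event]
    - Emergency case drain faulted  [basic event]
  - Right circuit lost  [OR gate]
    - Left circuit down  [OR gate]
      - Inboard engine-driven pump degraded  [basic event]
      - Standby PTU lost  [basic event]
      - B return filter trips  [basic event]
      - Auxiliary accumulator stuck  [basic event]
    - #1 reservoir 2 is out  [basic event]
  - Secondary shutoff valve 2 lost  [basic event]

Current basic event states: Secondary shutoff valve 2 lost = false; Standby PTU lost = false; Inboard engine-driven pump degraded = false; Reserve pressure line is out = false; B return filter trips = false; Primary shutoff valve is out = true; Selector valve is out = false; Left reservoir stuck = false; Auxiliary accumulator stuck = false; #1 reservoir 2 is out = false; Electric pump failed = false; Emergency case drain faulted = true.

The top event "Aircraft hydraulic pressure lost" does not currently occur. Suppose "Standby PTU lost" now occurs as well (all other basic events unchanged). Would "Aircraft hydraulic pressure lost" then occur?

Yes

Counterfactual: set "Standby PTU lost" to occurred.
System B lost [AND]: Left reservoir stuck=not, Primary shutoff valve is out=occurs, Selector valve is out=not, Reserve pressure line is out=not → not all inputs occur → does not occur.
System A inoperative [AND]: System B lost=not, Electric pump failed=not, Emergency case drain faulted=occurs → not all inputs occur → does not occur.
Left circuit down [OR]: Inboard engine-driven pump degraded=not, Standby PTU lost=occurs, B return filter trips=not, Auxiliary accumulator stuck=not → at least one input occurs → occurs.
Right circuit lost [OR]: Left circuit down=occurs, #1 reservoir 2 is out=not → at least one input occurs → occurs.
Aircraft hydraulic pressure lost [OR]: System A inoperative=not, Right circuit lost=occurs, Secondary shutoff valve 2 lost=not → at least one input occurs → occurs.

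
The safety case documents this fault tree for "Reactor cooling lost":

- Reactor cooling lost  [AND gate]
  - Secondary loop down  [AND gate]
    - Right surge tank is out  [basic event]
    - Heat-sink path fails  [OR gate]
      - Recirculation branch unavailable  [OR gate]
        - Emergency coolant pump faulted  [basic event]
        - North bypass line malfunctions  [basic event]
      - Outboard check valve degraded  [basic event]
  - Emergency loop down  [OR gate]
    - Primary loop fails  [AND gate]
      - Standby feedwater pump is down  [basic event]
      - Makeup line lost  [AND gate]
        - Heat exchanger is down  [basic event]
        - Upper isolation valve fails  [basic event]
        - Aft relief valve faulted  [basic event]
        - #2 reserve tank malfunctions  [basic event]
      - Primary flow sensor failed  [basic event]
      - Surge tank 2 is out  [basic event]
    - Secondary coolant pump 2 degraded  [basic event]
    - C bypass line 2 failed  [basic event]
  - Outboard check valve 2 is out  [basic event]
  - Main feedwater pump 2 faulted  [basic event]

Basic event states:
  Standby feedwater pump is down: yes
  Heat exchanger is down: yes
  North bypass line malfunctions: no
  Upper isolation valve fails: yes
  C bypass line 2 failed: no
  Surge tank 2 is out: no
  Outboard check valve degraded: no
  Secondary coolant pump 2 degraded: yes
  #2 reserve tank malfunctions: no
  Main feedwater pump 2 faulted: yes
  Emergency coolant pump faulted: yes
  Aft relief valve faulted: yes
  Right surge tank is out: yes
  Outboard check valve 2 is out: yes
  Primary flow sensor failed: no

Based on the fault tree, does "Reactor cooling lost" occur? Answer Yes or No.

Yes

Recirculation branch unavailable [OR]: Emergency coolant pump faulted=occurs, North bypass line malfunctions=not → at least one input occurs → occurs.
Heat-sink path fails [OR]: Recirculation branch unavailable=occurs, Outboard check valve degraded=not → at least one input occurs → occurs.
Secondary loop down [AND]: Right surge tank is out=occurs, Heat-sink path fails=occurs → all inputs occur → occurs.
Makeup line lost [AND]: Heat exchanger is down=occurs, Upper isolation valve fails=occurs, Aft relief valve faulted=occurs, #2 reserve tank malfunctions=not → not all inputs occur → does not occur.
Primary loop fails [AND]: Standby feedwater pump is down=occurs, Makeup line lost=not, Primary flow sensor failed=not, Surge tank 2 is out=not → not all inputs occur → does not occur.
Emergency loop down [OR]: Primary loop fails=not, Secondary coolant pump 2 degraded=occurs, C bypass line 2 failed=not → at least one input occurs → occurs.
Reactor cooling lost [AND]: Secondary loop down=occurs, Emergency loop down=occurs, Outboard check valve 2 is out=occurs, Main feedwater pump 2 faulted=occurs → all inputs occur → occurs.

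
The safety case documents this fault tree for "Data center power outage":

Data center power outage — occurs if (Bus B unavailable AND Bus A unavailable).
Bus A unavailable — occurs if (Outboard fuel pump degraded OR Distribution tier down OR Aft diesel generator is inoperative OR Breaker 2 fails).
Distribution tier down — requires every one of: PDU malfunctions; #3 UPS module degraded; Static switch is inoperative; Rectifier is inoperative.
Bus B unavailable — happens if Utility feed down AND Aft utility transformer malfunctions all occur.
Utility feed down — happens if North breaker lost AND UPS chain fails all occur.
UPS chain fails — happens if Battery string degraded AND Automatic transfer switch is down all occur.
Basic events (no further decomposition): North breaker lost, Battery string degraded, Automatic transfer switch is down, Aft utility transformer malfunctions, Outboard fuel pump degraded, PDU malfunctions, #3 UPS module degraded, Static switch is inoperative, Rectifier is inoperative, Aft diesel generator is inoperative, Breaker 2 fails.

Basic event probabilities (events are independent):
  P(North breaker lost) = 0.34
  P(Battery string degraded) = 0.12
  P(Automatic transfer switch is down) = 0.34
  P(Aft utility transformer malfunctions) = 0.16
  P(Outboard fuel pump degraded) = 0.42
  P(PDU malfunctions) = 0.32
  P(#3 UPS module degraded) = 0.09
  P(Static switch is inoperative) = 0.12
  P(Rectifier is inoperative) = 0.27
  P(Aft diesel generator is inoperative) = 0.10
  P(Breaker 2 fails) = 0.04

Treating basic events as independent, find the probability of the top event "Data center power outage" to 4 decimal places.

P(UPS chain fails) [AND] = 0.12 × 0.34 = 0.040800
P(Utility feed down) [AND] = 0.34 × 0.040800 = 0.013872
P(Bus B unavailable) [AND] = 0.013872 × 0.16 = 0.002220
P(Distribution tier down) [AND] = 0.32 × 0.09 × 0.12 × 0.27 = 0.000933
P(Bus A unavailable) [OR] = 1 − (1−0.42) × (1−0.000933) × (1−0.10) × (1−0.04) = 0.499348
P(Data center power outage) [AND] = 0.002220 × 0.499348 = 0.001109
Rounded to 4 decimal places: P(Data center power outage) ≈ 0.0011.

0.0011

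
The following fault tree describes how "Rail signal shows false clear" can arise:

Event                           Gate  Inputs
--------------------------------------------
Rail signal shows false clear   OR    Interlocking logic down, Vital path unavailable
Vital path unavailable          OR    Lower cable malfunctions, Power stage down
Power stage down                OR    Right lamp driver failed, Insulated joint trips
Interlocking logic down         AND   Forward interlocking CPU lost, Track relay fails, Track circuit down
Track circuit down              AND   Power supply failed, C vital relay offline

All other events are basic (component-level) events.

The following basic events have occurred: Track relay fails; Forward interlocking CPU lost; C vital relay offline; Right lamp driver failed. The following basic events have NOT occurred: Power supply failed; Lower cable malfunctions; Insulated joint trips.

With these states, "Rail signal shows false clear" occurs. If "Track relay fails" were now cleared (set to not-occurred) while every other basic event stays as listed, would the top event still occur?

Yes

Counterfactual: set "Track relay fails" to not occurred.
Track circuit down [AND]: Power supply failed=not, C vital relay offline=occurs → not all inputs occur → does not occur.
Interlocking logic down [AND]: Forward interlocking CPU lost=occurs, Track relay fails=not, Track circuit down=not → not all inputs occur → does not occur.
Power stage down [OR]: Right lamp driver failed=occurs, Insulated joint trips=not → at least one input occurs → occurs.
Vital path unavailable [OR]: Lower cable malfunctions=not, Power stage down=occurs → at least one input occurs → occurs.
Rail signal shows false clear [OR]: Interlocking logic down=not, Vital path unavailable=occurs → at least one input occurs → occurs.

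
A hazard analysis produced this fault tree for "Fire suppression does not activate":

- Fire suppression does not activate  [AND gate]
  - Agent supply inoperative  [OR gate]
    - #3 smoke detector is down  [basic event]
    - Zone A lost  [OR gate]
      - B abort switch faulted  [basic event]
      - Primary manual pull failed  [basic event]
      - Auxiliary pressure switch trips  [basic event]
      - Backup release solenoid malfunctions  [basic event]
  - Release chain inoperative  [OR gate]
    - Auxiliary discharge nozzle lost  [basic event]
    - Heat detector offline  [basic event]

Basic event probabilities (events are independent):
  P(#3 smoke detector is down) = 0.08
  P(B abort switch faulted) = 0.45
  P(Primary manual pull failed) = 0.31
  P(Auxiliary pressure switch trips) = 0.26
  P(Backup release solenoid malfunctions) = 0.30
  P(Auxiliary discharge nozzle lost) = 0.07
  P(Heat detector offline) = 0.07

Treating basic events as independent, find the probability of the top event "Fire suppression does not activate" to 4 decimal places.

0.1107

P(Zone A lost) [OR] = 1 − (1−0.45) × (1−0.31) × (1−0.26) × (1−0.30) = 0.803419
P(Agent supply inoperative) [OR] = 1 − (1−0.08) × (1−0.803419) = 0.819145
P(Release chain inoperative) [OR] = 1 − (1−0.07) × (1−0.07) = 0.135100
P(Fire suppression does not activate) [AND] = 0.819145 × 0.135100 = 0.110666
Rounded to 4 decimal places: P(Fire suppression does not activate) ≈ 0.1107.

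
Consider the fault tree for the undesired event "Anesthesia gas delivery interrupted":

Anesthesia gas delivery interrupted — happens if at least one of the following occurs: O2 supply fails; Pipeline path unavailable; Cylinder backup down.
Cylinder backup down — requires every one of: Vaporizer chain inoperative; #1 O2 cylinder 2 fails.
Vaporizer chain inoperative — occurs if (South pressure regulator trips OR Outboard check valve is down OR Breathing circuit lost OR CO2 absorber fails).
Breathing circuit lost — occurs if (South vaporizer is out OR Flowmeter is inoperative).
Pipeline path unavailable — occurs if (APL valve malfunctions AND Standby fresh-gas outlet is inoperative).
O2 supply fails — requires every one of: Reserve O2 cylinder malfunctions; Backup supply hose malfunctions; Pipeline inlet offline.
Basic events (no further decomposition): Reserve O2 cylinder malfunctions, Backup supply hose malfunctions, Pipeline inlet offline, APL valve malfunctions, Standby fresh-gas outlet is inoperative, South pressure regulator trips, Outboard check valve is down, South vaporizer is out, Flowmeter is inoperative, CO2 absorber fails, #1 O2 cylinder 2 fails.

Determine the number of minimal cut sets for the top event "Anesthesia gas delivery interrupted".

O2 supply fails [AND]: one cut set from each child combined → 1 × 1 × 1 = 1 cut set(s).
Pipeline path unavailable [AND]: one cut set from each child combined → 1 × 1 = 1 cut set(s).
Breathing circuit lost [OR]: union of children's cut sets → 2 cut set(s).
Vaporizer chain inoperative [OR]: union of children's cut sets → 5 cut set(s).
Cylinder backup down [AND]: one cut set from each child combined → 5 × 1 = 5 cut set(s).
Anesthesia gas delivery interrupted [OR]: union of children's cut sets → 7 cut set(s).
Minimal cut sets: {Backup supply hose malfunctions, Pipeline inlet offline, Reserve O2 cylinder malfunctions}; {APL valve malfunctions, Standby fresh-gas outlet is inoperative}; {#1 O2 cylinder 2 fails, South pressure regulator trips}; {#1 O2 cylinder 2 fails, Outboard check valve is down}; {#1 O2 cylinder 2 fails, South vaporizer is out}; {#1 O2 cylinder 2 fails, Flowmeter is inoperative}; {#1 O2 cylinder 2 fails, CO2 absorber fails}.

7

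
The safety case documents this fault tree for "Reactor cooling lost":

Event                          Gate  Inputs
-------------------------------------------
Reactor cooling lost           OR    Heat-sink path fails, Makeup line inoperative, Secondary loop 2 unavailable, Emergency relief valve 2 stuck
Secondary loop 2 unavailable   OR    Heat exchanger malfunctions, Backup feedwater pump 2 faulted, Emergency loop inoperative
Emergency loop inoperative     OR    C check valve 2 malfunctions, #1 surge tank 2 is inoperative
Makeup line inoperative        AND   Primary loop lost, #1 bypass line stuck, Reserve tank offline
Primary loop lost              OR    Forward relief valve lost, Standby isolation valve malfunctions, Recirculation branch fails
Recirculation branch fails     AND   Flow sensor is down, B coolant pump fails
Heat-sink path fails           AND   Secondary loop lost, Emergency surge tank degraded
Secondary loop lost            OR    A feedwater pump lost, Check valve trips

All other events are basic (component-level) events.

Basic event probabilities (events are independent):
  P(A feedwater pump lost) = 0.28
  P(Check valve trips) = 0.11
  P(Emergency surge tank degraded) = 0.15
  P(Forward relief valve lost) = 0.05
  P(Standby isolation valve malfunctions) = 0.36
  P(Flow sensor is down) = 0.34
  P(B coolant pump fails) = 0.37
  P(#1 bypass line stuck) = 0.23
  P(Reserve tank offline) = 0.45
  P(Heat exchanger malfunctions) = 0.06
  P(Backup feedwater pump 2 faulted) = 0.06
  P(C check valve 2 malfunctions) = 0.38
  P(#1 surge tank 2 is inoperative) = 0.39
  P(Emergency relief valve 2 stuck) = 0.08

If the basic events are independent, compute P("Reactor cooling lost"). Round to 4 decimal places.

P(Secondary loop lost) [OR] = 1 − (1−0.28) × (1−0.11) = 0.359200
P(Heat-sink path fails) [AND] = 0.359200 × 0.15 = 0.053880
P(Recirculation branch fails) [AND] = 0.34 × 0.37 = 0.125800
P(Primary loop lost) [OR] = 1 − (1−0.05) × (1−0.36) × (1−0.125800) = 0.468486
P(Makeup line inoperative) [AND] = 0.468486 × 0.23 × 0.45 = 0.048488
P(Emergency loop inoperative) [OR] = 1 − (1−0.38) × (1−0.39) = 0.621800
P(Secondary loop 2 unavailable) [OR] = 1 − (1−0.06) × (1−0.06) × (1−0.621800) = 0.665822
P(Reactor cooling lost) [OR] = 1 − (1−0.053880) × (1−0.048488) × (1−0.665822) × (1−0.08) = 0.723225
Rounded to 4 decimal places: P(Reactor cooling lost) ≈ 0.7232.

0.7232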